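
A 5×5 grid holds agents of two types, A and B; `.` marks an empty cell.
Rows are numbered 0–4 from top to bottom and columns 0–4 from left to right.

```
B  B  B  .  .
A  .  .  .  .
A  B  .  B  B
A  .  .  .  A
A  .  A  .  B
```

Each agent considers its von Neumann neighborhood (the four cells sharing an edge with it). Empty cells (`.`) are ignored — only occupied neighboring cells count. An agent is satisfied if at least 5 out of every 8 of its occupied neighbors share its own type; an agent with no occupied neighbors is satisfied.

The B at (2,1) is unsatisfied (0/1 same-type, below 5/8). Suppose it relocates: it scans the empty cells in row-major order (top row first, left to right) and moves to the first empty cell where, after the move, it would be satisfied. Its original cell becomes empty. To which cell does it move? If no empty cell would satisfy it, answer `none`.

(0,3)

Vacating (2,1). Empty cells in order:
  (0,3): 1/1 same-type → satisfied — stop here.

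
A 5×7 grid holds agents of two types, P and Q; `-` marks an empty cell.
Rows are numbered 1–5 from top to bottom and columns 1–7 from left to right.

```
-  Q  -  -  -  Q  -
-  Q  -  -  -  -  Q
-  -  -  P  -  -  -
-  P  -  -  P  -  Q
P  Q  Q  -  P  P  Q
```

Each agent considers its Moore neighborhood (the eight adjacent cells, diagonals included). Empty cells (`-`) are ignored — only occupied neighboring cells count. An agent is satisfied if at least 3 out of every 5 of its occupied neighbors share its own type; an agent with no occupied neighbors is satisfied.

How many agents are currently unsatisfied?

7

(1,2)Q 1/1 ✓
(1,6)Q 1/1 ✓
(2,2)Q 1/1 ✓
(2,7)Q 1/1 ✓
(3,4)P 1/1 ✓
(4,2)P 1/3 ✗
(4,5)P 3/3 ✓
(4,7)Q 1/2 ✗
(5,1)P 1/2 ✗
(5,2)Q 1/3 ✗
(5,3)Q 1/2 ✗
(5,5)P 2/2 ✓
(5,6)P 2/4 ✗
(5,7)Q 1/2 ✗
Unsatisfied: (4,2), (4,7), (5,1), (5,2), (5,3), (5,6), (5,7) — 7 in total.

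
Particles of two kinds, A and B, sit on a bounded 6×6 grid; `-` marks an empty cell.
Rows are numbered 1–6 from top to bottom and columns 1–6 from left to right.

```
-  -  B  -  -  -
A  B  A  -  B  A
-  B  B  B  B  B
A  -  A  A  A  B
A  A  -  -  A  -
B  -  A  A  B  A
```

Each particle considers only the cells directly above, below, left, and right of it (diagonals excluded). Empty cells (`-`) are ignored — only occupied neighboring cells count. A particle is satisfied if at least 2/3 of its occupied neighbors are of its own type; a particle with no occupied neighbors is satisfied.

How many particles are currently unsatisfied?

Row 1: (1,3)B 0/1 ✗
Row 2: (2,1)A 0/1 ✗ · (2,2)B 1/3 ✗ · (2,3)A 0/3 ✗ · (2,5)B 1/2 ✗ · (2,6)A 0/2 ✗
Row 3: (3,2)B 2/2 ✓ · (3,3)B 2/4 ✗ · (3,4)B 2/3 ✓ · (3,5)B 3/4 ✓ · (3,6)B 2/3 ✓
Row 4: (4,1)A 1/1 ✓ · (4,3)A 1/2 ✗ · (4,4)A 2/3 ✓ · (4,5)A 2/4 ✗ · (4,6)B 1/2 ✗
Row 5: (5,1)A 2/3 ✓ · (5,2)A 1/1 ✓ · (5,5)A 1/2 ✗
Row 6: (6,1)B 0/1 ✗ · (6,3)A 1/1 ✓ · (6,4)A 1/2 ✗ · (6,5)B 0/3 ✗ · (6,6)A 0/1 ✗
Unsatisfied: (1,3), (2,1), (2,2), (2,3), (2,5), (2,6), (3,3), (4,3), (4,5), (4,6), (5,5), (6,1), (6,4), (6,5), (6,6) — 15 in total.

15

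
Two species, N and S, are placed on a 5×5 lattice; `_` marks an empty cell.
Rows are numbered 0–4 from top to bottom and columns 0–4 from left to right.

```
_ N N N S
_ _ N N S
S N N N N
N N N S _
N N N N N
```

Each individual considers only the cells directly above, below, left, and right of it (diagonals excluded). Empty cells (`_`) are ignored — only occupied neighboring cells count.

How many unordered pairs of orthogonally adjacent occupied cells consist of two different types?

8

Scan each occupied cell's neighbors to the right and below so each pair is counted once.
From row 0: 1 unlike of 6 pairs (running 1/6).
From row 1: 2 unlike of 5 pairs (running 3/11).
From row 2: 3 unlike of 8 pairs (running 6/19).
From row 3: 2 unlike of 7 pairs (running 8/26).
From row 4: 0 unlike of 4 pairs (running 8/30).
Total adjacent occupied pairs: 30; unlike-type pairs: 8.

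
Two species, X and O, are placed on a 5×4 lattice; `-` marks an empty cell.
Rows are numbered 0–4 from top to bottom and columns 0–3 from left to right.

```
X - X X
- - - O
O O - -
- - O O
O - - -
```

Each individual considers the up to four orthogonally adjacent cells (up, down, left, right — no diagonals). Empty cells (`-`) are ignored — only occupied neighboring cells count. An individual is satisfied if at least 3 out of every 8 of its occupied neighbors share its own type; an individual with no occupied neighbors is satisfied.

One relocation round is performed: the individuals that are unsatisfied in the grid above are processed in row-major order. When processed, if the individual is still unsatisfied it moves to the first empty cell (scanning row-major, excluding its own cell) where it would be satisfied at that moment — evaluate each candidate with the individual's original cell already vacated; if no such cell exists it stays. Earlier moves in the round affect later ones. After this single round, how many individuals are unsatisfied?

1

Initially unsatisfied (in order): (1,3).
  (1,3) → (1,0).
Resulting grid:
X - X X
O - - -
O O - -
- - O O
O - - -
Unsatisfied now: (0,0).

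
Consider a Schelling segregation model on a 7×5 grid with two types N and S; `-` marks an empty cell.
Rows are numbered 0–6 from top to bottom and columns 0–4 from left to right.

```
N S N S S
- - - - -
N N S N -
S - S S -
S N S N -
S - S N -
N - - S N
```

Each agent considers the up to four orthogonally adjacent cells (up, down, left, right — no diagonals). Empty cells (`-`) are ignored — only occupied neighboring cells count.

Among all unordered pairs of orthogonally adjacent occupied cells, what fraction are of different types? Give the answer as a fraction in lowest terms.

Scan each occupied cell's neighbors to the right and below so each pair is counted once.
From row 0: 3 unlike of 4 pairs (running 3/4).
From row 2: 4 unlike of 6 pairs (running 7/10).
From row 3: 1 unlike of 4 pairs (running 8/14).
From row 4: 3 unlike of 6 pairs (running 11/20).
From row 5: 3 unlike of 3 pairs (running 14/23).
From row 6: 1 unlike of 1 pairs (running 15/24).
Total adjacent occupied pairs: 24; unlike-type pairs: 15.
15/24 reduces to 5/8.

5/8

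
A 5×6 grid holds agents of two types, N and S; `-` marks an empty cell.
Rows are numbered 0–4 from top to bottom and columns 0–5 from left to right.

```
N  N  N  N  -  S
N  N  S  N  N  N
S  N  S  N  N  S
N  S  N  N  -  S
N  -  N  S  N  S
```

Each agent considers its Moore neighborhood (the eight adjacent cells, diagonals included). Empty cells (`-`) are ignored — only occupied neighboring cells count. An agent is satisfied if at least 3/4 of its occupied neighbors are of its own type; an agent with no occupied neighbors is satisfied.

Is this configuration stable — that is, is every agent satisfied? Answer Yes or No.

No

Row 0: (0,0)N 3/3 ok · (0,1)N 4/5 ok · (0,2)N 4/5 ok · (0,3)N 3/4 ok · (0,5)S 0/2 unhappy
Row 1: (1,0)N 4/5 ok · (1,1)N 5/8 unhappy · (1,2)S 1/8 unhappy · (1,3)N 5/7 unhappy · (1,4)N 5/7 unhappy · (1,5)N 2/4 unhappy
Row 2: (2,0)S 1/5 unhappy · (2,1)N 4/8 unhappy · (2,2)S 2/8 unhappy · (2,3)N 5/7 unhappy · (2,4)N 5/7 unhappy · (2,5)S 1/4 unhappy
Row 3: (3,0)N 2/4 unhappy · (3,1)S 2/7 unhappy · (3,2)N 4/7 unhappy · (3,3)N 5/7 unhappy · (3,5)S 2/4 unhappy
Row 4: (4,0)N 1/2 unhappy · (4,2)N 2/4 unhappy · (4,3)S 0/4 unhappy · (4,4)N 1/4 unhappy · (4,5)S 1/2 unhappy
For instance (0,5) has only 0/2 same-type neighbors, below 3/4.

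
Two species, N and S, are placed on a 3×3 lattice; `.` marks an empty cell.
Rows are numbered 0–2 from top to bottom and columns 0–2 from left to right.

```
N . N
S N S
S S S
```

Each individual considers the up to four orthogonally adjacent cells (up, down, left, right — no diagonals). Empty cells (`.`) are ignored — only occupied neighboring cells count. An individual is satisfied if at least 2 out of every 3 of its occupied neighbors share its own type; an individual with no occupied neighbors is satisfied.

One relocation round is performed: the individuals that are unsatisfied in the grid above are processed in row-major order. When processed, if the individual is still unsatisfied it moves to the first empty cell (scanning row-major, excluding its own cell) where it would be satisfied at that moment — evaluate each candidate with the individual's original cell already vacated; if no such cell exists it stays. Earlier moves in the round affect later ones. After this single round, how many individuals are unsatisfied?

4

Initially unsatisfied (in order): (0,0), (0,2), (1,0), (1,1), (1,2).
  (0,0) → (0,1).
  (0,2): no empty cell satisfies it; stays.
  (1,0): no empty cell satisfies it; stays.
  (1,1): no empty cell satisfies it; stays.
  (1,2): no empty cell satisfies it; stays.
Resulting grid:
. N N
S N S
S S S
Unsatisfied now: (0,2), (1,0), (1,1), (1,2).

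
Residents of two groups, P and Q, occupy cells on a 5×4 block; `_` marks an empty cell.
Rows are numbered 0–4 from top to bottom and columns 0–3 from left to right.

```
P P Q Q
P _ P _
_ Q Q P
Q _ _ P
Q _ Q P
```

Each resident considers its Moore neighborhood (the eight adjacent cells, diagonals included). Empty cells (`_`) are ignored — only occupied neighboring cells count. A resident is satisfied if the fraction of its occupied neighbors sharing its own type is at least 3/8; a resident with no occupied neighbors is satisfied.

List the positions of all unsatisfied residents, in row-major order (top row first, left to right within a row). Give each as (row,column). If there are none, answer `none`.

(0,2), (1,2), (2,2), (4,2)

Row 0: (0,0)P 2/2 ✓ · (0,1)P 3/4 ✓ · (0,2)Q 1/3 ✗ · (0,3)Q 1/2 ✓
Row 1: (1,0)P 2/3 ✓ · (1,2)P 2/6 ✗
Row 2: (2,1)Q 2/4 ✓ · (2,2)Q 1/4 ✗ · (2,3)P 2/3 ✓
Row 3: (3,0)Q 2/2 ✓ · (3,3)P 2/4 ✓
Row 4: (4,0)Q 1/1 ✓ · (4,2)Q 0/2 ✗ · (4,3)P 1/2 ✓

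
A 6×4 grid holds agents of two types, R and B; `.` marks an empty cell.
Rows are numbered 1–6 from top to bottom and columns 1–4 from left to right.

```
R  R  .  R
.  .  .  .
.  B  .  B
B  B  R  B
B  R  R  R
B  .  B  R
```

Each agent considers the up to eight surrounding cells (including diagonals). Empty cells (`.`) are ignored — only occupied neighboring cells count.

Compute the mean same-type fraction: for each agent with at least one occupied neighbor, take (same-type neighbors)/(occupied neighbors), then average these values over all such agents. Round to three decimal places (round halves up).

0.565

(1,1)R 1/1
(1,2)R 1/1
(1,4)R — no occupied neighbors
(3,2)B 2/3
(3,4)B 1/2
(4,1)B 3/4
(4,2)B 3/6
(4,3)R 3/7
(4,4)B 1/4
(5,1)B 3/4
(5,2)R 2/7
(5,3)R 4/7
(5,4)R 3/5
(6,1)B 1/2
(6,3)B 0/4
(6,4)R 2/3
Sum over 15 agents: 1/1 + 1/1 + 2/3 + 1/2 + 3/4 + 3/6 + 3/7 + 1/4 + 3/4 + 2/7 + 4/7 + 3/5 + 1/2 + 0/4 + 2/3 = 3557/420; mean = 3557/420 ÷ 15 = 3557/6300 = 0.564603… → 0.565.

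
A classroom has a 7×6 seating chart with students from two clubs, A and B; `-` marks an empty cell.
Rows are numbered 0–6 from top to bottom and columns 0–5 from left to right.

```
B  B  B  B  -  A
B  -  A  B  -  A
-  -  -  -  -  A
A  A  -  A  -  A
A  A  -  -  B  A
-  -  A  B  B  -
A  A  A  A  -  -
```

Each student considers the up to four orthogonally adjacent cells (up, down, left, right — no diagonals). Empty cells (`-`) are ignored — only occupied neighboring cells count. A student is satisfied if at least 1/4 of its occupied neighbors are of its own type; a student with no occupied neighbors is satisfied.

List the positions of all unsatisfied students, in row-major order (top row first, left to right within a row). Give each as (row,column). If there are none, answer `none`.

(0,0)B 2/2 ✓
(0,1)B 2/2 ✓
(0,2)B 2/3 ✓
(0,3)B 2/2 ✓
(0,5)A 1/1 ✓
(1,0)B 1/1 ✓
(1,2)A 0/2 ✗
(1,3)B 1/2 ✓
(1,5)A 2/2 ✓
(2,5)A 2/2 ✓
(3,0)A 2/2 ✓
(3,1)A 2/2 ✓
(3,3)A 0/0 ✓
(3,5)A 2/2 ✓
(4,0)A 2/2 ✓
(4,1)A 2/2 ✓
(4,4)B 1/2 ✓
(4,5)A 1/2 ✓
(5,2)A 1/2 ✓
(5,3)B 1/3 ✓
(5,4)B 2/2 ✓
(6,0)A 1/1 ✓
(6,1)A 2/2 ✓
(6,2)A 3/3 ✓
(6,3)A 1/2 ✓

(1,2)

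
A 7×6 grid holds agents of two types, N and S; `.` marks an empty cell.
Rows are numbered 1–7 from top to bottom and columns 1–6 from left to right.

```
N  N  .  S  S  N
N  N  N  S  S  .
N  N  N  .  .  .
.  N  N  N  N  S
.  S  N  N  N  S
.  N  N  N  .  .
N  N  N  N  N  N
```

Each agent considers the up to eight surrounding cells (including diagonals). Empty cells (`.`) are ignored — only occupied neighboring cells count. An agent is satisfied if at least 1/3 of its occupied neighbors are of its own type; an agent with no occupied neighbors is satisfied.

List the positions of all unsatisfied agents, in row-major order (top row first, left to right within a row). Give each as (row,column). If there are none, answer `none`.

Row 1: (1,1)N 3/3 ✓ · (1,2)N 4/4 ✓ · (1,4)S 3/4 ✓ · (1,5)S 3/4 ✓ · (1,6)N 0/2 ✗
Row 2: (2,1)N 5/5 ✓ · (2,2)N 7/7 ✓ · (2,3)N 4/6 ✓ · (2,4)S 3/5 ✓ · (2,5)S 3/4 ✓
Row 3: (3,1)N 4/4 ✓ · (3,2)N 7/7 ✓ · (3,3)N 6/7 ✓
Row 4: (4,2)N 5/6 ✓ · (4,3)N 6/7 ✓ · (4,4)N 6/6 ✓ · (4,5)N 3/5 ✓ · (4,6)S 1/3 ✓
Row 5: (5,2)S 0/5 ✗ · (5,3)N 7/8 ✓ · (5,4)N 7/7 ✓ · (5,5)N 4/6 ✓ · (5,6)S 1/3 ✓
Row 6: (6,2)N 5/6 ✓ · (6,3)N 7/8 ✓ · (6,4)N 7/7 ✓
Row 7: (7,1)N 2/2 ✓ · (7,2)N 4/4 ✓ · (7,3)N 5/5 ✓ · (7,4)N 4/4 ✓ · (7,5)N 3/3 ✓ · (7,6)N 1/1 ✓

(1,6), (5,2)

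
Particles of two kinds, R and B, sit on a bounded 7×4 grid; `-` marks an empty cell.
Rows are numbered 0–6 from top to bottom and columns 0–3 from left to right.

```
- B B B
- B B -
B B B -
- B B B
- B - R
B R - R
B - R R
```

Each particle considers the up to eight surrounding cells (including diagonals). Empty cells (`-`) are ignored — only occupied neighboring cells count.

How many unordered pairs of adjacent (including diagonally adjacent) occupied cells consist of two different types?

5

Scan each occupied cell's neighbors to the right and below (and the two forward diagonals) so each pair is counted once.
From row 0: 0 unlike of 7 pairs (running 0/7).
From row 1: 0 unlike of 6 pairs (running 0/13).
From row 2: 0 unlike of 8 pairs (running 0/21).
From row 3: 2 unlike of 6 pairs (running 2/27).
From row 4: 1 unlike of 3 pairs (running 3/30).
From row 5: 2 unlike of 6 pairs (running 5/36).
From row 6: 0 unlike of 1 pairs (running 5/37).
Total adjacent occupied pairs: 37; unlike-type pairs: 5.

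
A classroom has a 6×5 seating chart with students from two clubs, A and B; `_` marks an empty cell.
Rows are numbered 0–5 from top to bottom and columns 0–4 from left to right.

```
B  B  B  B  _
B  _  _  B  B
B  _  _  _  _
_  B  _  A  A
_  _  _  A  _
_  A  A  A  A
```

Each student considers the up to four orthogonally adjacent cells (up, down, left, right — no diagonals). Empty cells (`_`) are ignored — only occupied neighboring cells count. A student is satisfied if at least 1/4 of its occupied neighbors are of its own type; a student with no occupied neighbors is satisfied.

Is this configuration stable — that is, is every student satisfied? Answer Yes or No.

Yes

(0,0)B 2/2 ✓
(0,1)B 2/2 ✓
(0,2)B 2/2 ✓
(0,3)B 2/2 ✓
(1,0)B 2/2 ✓
(1,3)B 2/2 ✓
(1,4)B 1/1 ✓
(2,0)B 1/1 ✓
(3,1)B 0/0 ✓
(3,3)A 2/2 ✓
(3,4)A 1/1 ✓
(4,3)A 2/2 ✓
(5,1)A 1/1 ✓
(5,2)A 2/2 ✓
(5,3)A 3/3 ✓
(5,4)A 1/1 ✓
All meet the threshold, so the configuration is stable.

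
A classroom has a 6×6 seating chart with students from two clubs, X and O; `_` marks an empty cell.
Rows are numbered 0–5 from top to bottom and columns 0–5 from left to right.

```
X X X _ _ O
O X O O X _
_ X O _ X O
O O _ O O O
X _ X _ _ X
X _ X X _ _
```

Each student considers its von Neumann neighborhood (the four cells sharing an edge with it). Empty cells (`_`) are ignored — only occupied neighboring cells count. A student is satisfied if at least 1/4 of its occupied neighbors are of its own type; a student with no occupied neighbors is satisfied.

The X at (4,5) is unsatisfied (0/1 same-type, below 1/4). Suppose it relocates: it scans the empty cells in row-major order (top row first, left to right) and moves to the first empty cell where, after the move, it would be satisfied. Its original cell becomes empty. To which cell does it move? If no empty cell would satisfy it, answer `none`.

(0,3)

Vacating (4,5). Empty cells in order:
  (0,3): 1/2 same-type → satisfied — stop here.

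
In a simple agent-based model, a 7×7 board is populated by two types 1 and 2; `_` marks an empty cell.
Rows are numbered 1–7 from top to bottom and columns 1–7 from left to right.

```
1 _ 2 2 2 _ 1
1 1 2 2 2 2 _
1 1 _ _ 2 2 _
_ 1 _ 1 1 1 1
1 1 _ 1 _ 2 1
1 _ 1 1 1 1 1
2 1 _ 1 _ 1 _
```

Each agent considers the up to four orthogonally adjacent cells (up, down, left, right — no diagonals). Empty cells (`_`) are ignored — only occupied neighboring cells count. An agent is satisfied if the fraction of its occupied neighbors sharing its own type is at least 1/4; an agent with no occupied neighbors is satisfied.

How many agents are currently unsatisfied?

3

(1,1)1 1/1 satisfied
(1,3)2 2/2 satisfied
(1,4)2 3/3 satisfied
(1,5)2 2/2 satisfied
(1,7)1 0/0 satisfied
(2,1)1 3/3 satisfied
(2,2)1 2/3 satisfied
(2,3)2 2/3 satisfied
(2,4)2 3/3 satisfied
(2,5)2 4/4 satisfied
(2,6)2 2/2 satisfied
(3,1)1 2/2 satisfied
(3,2)1 3/3 satisfied
(3,5)2 2/3 satisfied
(3,6)2 2/3 satisfied
(4,2)1 2/2 satisfied
(4,4)1 2/2 satisfied
(4,5)1 2/3 satisfied
(4,6)1 2/4 satisfied
(4,7)1 2/2 satisfied
(5,1)1 2/2 satisfied
(5,2)1 2/2 satisfied
(5,4)1 2/2 satisfied
(5,6)2 0/3 not
(5,7)1 2/3 satisfied
(6,1)1 1/2 satisfied
(6,3)1 1/1 satisfied
(6,4)1 4/4 satisfied
(6,5)1 2/2 satisfied
(6,6)1 3/4 satisfied
(6,7)1 2/2 satisfied
(7,1)2 0/2 not
(7,2)1 0/1 not
(7,4)1 1/1 satisfied
(7,6)1 1/1 satisfied
Unsatisfied: (5,6), (7,1), (7,2) — 3 in total.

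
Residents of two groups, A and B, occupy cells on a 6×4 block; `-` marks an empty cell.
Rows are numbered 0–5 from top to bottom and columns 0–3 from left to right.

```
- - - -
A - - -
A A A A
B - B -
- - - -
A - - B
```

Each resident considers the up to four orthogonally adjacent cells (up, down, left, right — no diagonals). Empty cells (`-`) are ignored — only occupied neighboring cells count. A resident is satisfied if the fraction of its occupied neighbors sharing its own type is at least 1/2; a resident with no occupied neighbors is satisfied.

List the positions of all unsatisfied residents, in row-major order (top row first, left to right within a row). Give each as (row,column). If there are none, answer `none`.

(1,0)A 1/1 ok
(2,0)A 2/3 ok
(2,1)A 2/2 ok
(2,2)A 2/3 ok
(2,3)A 1/1 ok
(3,0)B 0/1 unhappy
(3,2)B 0/1 unhappy
(5,0)A 0/0 ok
(5,3)B 0/0 ok

(3,0), (3,2)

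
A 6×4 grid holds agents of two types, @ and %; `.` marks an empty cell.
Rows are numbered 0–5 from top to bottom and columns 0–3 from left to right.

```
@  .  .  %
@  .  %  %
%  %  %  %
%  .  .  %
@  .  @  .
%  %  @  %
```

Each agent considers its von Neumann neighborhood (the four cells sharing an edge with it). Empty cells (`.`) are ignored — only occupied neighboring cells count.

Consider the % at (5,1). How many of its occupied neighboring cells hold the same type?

Occupied neighbors of (5,1): (5,0)=%, (5,2)=@.
Same type (%): 1 of 2.

1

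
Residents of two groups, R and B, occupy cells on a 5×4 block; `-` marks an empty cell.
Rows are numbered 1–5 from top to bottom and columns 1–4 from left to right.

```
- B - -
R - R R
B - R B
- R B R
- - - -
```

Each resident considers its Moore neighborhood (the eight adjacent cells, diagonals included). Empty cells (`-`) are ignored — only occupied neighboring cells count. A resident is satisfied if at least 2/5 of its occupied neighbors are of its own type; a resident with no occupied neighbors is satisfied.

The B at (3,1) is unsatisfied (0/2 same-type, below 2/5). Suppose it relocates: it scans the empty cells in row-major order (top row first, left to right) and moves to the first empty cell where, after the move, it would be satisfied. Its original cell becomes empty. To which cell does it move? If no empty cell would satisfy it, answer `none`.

(1,1)

Vacating (3,1). Empty cells in order:
  (1,1): 1/2 same-type → satisfied — stop here.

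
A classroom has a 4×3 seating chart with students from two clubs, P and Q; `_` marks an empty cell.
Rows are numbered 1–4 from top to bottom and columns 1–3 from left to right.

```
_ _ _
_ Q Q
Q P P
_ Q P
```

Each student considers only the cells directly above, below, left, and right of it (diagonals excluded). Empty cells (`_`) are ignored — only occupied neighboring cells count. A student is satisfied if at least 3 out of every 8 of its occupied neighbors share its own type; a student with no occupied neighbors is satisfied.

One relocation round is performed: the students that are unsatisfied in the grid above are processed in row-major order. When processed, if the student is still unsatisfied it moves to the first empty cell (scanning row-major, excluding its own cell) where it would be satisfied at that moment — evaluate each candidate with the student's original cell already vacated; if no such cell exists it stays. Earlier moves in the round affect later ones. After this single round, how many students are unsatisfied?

Initially unsatisfied (in order): (3,1), (3,2), (4,2).
  (3,1) → (1,1).
  (3,2) → (3,1).
  (4,2) → (1,2).
Resulting grid:
Q Q _
_ Q Q
P _ P
_ _ P
All satisfied now.

0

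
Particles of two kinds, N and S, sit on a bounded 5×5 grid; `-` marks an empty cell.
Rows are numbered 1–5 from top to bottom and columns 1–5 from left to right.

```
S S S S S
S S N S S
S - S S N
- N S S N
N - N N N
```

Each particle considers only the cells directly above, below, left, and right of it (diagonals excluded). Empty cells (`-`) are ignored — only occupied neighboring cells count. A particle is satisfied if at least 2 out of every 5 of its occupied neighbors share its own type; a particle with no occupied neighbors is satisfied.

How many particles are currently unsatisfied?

3

(1,1)S 2/2 ok
(1,2)S 3/3 ok
(1,3)S 2/3 ok
(1,4)S 3/3 ok
(1,5)S 2/2 ok
(2,1)S 3/3 ok
(2,2)S 2/3 ok
(2,3)N 0/4 unhappy
(2,4)S 3/4 ok
(2,5)S 2/3 ok
(3,1)S 1/1 ok
(3,3)S 2/3 ok
(3,4)S 3/4 ok
(3,5)N 1/3 unhappy
(4,2)N 0/1 unhappy
(4,3)S 2/4 ok
(4,4)S 2/4 ok
(4,5)N 2/3 ok
(5,1)N 0/0 ok
(5,3)N 1/2 ok
(5,4)N 2/3 ok
(5,5)N 2/2 ok
Unsatisfied: (2,3), (3,5), (4,2) — 3 in total.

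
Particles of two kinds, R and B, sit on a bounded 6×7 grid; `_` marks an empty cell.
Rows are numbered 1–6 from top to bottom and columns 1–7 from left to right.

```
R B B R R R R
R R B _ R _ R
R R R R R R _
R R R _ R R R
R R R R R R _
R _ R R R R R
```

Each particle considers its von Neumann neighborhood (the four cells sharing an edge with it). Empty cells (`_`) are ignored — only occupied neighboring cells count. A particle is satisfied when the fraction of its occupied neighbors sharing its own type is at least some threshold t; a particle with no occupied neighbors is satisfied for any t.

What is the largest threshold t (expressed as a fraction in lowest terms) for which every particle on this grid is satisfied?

Row 1: (1,1)R 1/2 · (1,2)B 1/3 · (1,3)B 2/3 · (1,4)R 1/2 · (1,5)R 3/3 · (1,6)R 2/2 · (1,7)R 2/2
Row 2: (2,1)R 3/3 · (2,2)R 2/4 · (2,3)B 1/3 · (2,5)R 2/2 · (2,7)R 1/1
Row 3: (3,1)R 3/3 · (3,2)R 4/4 · (3,3)R 3/4 · (3,4)R 2/2 · (3,5)R 4/4 · (3,6)R 2/2
Row 4: (4,1)R 3/3 · (4,2)R 4/4 · (4,3)R 3/3 · (4,5)R 3/3 · (4,6)R 4/4 · (4,7)R 1/1
Row 5: (5,1)R 3/3 · (5,2)R 3/3 · (5,3)R 4/4 · (5,4)R 3/3 · (5,5)R 4/4 · (5,6)R 3/3
Row 6: (6,1)R 1/1 · (6,3)R 2/2 · (6,4)R 3/3 · (6,5)R 3/3 · (6,6)R 3/3 · (6,7)R 1/1
The smallest same-type fraction is 1/3 at (1,2), which reduces to 1/3. Any threshold above that leaves this particle unsatisfied.

1/3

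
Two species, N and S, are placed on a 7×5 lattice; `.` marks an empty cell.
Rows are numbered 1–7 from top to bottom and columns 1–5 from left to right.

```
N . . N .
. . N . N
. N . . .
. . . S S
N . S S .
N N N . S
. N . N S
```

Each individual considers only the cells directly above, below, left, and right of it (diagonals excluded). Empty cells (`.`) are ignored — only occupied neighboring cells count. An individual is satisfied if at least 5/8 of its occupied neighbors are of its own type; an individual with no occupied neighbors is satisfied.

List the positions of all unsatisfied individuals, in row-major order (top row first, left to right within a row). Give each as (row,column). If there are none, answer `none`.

(5,3), (6,3), (7,4), (7,5)

(1,1)N 0/0 satisfied
(1,4)N 0/0 satisfied
(2,3)N 0/0 satisfied
(2,5)N 0/0 satisfied
(3,2)N 0/0 satisfied
(4,4)S 2/2 satisfied
(4,5)S 1/1 satisfied
(5,1)N 1/1 satisfied
(5,3)S 1/2 not
(5,4)S 2/2 satisfied
(6,1)N 2/2 satisfied
(6,2)N 3/3 satisfied
(6,3)N 1/2 not
(6,5)S 1/1 satisfied
(7,2)N 1/1 satisfied
(7,4)N 0/1 not
(7,5)S 1/2 not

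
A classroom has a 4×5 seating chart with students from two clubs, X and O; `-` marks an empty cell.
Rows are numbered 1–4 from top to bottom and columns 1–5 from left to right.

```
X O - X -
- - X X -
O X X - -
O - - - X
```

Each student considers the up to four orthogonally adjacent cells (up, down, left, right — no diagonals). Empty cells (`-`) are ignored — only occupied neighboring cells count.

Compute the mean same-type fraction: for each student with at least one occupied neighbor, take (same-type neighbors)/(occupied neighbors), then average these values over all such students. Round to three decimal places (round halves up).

0.667

Row 1: (1,1)X 0/1 · (1,2)O 0/1 · (1,4)X 1/1
Row 2: (2,3)X 2/2 · (2,4)X 2/2
Row 3: (3,1)O 1/2 · (3,2)X 1/2 · (3,3)X 2/2
Row 4: (4,1)O 1/1 · (4,5)X — no occupied neighbors
Sum over 9 students: 0/1 + 0/1 + 1/1 + 2/2 + 2/2 + 1/2 + 1/2 + 2/2 + 1/1 = 6; mean = 6 ÷ 9 = 2/3 = 0.666666… → 0.667.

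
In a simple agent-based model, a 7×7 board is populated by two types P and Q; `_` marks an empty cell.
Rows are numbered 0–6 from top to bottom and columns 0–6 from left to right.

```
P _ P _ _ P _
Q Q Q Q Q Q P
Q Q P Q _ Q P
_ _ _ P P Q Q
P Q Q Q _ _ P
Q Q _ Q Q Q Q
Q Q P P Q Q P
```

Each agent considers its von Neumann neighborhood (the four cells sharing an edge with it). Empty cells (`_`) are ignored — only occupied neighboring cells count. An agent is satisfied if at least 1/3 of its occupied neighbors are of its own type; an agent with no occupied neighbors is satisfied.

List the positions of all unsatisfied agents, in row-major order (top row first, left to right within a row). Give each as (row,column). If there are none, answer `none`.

(0,0)P 0/1 unhappy
(0,2)P 0/1 unhappy
(0,5)P 0/1 unhappy
(1,0)Q 2/3 ok
(1,1)Q 3/3 ok
(1,2)Q 2/4 ok
(1,3)Q 3/3 ok
(1,4)Q 2/2 ok
(1,5)Q 2/4 ok
(1,6)P 1/2 ok
(2,0)Q 2/2 ok
(2,1)Q 2/3 ok
(2,2)P 0/3 unhappy
(2,3)Q 1/3 ok
(2,5)Q 2/3 ok
(2,6)P 1/3 ok
(3,3)P 1/3 ok
(3,4)P 1/2 ok
(3,5)Q 2/3 ok
(3,6)Q 1/3 ok
(4,0)P 0/2 unhappy
(4,1)Q 2/3 ok
(4,2)Q 2/2 ok
(4,3)Q 2/3 ok
(4,6)P 0/2 unhappy
(5,0)Q 2/3 ok
(5,1)Q 3/3 ok
(5,3)Q 2/3 ok
(5,4)Q 3/3 ok
(5,5)Q 3/3 ok
(5,6)Q 1/3 ok
(6,0)Q 2/2 ok
(6,1)Q 2/3 ok
(6,2)P 1/2 ok
(6,3)P 1/3 ok
(6,4)Q 2/3 ok
(6,5)Q 2/3 ok
(6,6)P 0/2 unhappy

(0,0), (0,2), (0,5), (2,2), (4,0), (4,6), (6,6)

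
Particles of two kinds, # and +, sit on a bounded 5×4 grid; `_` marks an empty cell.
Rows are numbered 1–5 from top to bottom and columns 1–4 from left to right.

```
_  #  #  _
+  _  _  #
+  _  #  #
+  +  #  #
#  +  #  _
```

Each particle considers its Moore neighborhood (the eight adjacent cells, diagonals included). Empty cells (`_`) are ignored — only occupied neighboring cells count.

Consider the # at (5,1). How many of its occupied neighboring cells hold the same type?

Occupied neighbors of (5,1): (4,1)=+, (4,2)=+, (5,2)=+.
Same type (#): 0 of 3.

0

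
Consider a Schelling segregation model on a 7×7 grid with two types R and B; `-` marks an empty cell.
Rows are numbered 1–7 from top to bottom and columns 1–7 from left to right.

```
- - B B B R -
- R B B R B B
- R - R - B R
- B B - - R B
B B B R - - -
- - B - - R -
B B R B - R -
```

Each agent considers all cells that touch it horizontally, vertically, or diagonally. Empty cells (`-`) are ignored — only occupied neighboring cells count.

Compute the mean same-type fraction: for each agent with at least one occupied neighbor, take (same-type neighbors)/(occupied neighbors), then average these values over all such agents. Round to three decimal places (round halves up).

0.551

Row 1: (1,3)B 3/4 · (1,4)B 4/5 · (1,5)B 3/5 · (1,6)R 1/4
Row 2: (2,2)R 1/3 · (2,3)B 3/6 · (2,4)B 4/6 · (2,5)R 2/7 · (2,6)B 3/6 · (2,7)B 2/4
Row 3: (3,2)R 1/4 · (3,4)R 1/4 · (3,6)B 3/6 · (3,7)R 1/5
Row 4: (4,2)B 4/5 · (4,3)B 3/6 · (4,6)R 1/3 · (4,7)B 1/3
Row 5: (5,1)B 2/2 · (5,2)B 5/5 · (5,3)B 4/5 · (5,4)R 0/3
Row 6: (6,3)B 4/6 · (6,6)R 1/1
Row 7: (7,1)B 1/1 · (7,2)B 2/3 · (7,3)R 0/3 · (7,4)B 1/2 · (7,6)R 1/1
Sum over 29 agents: 3/4 + 4/5 + 3/5 + 1/4 + 1/3 + 3/6 + 4/6 + 2/7 + 3/6 + 2/4 + 1/4 + 1/4 + 3/6 + 1/5 + 4/5 + 3/6 + 1/3 + 1/3 + 2/2 + 5/5 + 4/5 + 0/3 + 4/6 + 1/1 + 1/1 + 2/3 + 0/3 + 1/2 + 1/1 = 1119/70; mean = 1119/70 ÷ 29 = 1119/2030 = 0.551231… → 0.551.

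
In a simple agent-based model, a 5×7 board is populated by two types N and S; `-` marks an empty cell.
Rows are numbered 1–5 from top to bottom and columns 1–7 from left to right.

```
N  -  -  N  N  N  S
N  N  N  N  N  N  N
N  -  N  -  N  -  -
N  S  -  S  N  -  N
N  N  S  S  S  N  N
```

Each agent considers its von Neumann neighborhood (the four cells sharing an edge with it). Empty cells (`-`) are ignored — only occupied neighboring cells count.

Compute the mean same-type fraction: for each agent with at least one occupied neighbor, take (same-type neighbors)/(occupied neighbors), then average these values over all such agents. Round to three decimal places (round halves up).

0.753

(1,1)N 1/1
(1,4)N 2/2
(1,5)N 3/3
(1,6)N 2/3
(1,7)S 0/2
(2,1)N 3/3
(2,2)N 2/2
(2,3)N 3/3
(2,4)N 3/3
(2,5)N 4/4
(2,6)N 3/3
(2,7)N 1/2
(3,1)N 2/2
(3,3)N 1/1
(3,5)N 2/2
(4,1)N 2/3
(4,2)S 0/2
(4,4)S 1/2
(4,5)N 1/3
(4,7)N 1/1
(5,1)N 2/2
(5,2)N 1/3
(5,3)S 1/2
(5,4)S 3/3
(5,5)S 1/3
(5,6)N 1/2
(5,7)N 2/2
Sum over 27 agents: 1/1 + 2/2 + 3/3 + 2/3 + 0/2 + 3/3 + 2/2 + 3/3 + 3/3 + 4/4 + 3/3 + 1/2 + 2/2 + 1/1 + 2/2 + 2/3 + 0/2 + 1/2 + 1/3 + 1/1 + 2/2 + 1/3 + 1/2 + 3/3 + 1/3 + 1/2 + 2/2 = 61/3; mean = 61/3 ÷ 27 = 61/81 = 0.753086… → 0.753.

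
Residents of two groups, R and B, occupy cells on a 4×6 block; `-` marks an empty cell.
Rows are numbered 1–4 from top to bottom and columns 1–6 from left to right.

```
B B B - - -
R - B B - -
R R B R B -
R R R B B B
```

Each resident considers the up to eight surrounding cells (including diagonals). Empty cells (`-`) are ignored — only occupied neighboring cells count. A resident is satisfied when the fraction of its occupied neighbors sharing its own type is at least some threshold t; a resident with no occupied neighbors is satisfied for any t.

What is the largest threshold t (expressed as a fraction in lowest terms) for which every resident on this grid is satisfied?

1/7

(1,1)B 1/2
(1,2)B 3/4
(1,3)B 3/3
(2,1)R 2/4
(2,3)B 4/6
(2,4)B 4/5
(3,1)R 4/4
(3,2)R 5/7
(3,3)B 3/7
(3,4)R 1/7
(3,5)B 4/5
(4,1)R 3/3
(4,2)R 4/5
(4,3)R 3/5
(4,4)B 3/5
(4,5)B 3/4
(4,6)B 2/2
The smallest same-type fraction is 1/7 at (3,4), which reduces to 1/7. Any threshold above that leaves this resident unsatisfied.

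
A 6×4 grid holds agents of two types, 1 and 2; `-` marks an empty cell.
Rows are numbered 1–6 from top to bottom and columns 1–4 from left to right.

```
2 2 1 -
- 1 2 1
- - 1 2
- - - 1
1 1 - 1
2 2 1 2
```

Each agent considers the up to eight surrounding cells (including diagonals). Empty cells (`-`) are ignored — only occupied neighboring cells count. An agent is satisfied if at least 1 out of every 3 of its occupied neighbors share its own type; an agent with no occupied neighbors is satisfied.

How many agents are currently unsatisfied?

(1,1)2 1/2 satisfied
(1,2)2 2/4 satisfied
(1,3)1 2/4 satisfied
(2,2)1 2/5 satisfied
(2,3)2 2/6 satisfied
(2,4)1 2/4 satisfied
(3,3)1 3/5 satisfied
(3,4)2 1/4 not
(4,4)1 2/3 satisfied
(5,1)1 1/3 satisfied
(5,2)1 2/4 satisfied
(5,4)1 2/3 satisfied
(6,1)2 1/3 satisfied
(6,2)2 1/4 not
(6,3)1 2/4 satisfied
(6,4)2 0/2 not
Unsatisfied: (3,4), (6,2), (6,4) — 3 in total.

3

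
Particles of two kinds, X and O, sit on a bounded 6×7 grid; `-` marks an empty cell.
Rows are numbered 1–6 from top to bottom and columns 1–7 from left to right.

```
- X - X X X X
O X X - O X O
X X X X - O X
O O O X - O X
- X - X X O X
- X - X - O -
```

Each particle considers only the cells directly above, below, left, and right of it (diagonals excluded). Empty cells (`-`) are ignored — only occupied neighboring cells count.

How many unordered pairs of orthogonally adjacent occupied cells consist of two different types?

17

Scan each occupied cell's neighbors to the right and below so each pair is counted once.
From row 1: 2 unlike of 7 pairs (running 2/7).
From row 2: 6 unlike of 9 pairs (running 8/16).
From row 3: 4 unlike of 10 pairs (running 12/26).
From row 4: 3 unlike of 8 pairs (running 15/34).
From row 5: 2 unlike of 6 pairs (running 17/40).
Total adjacent occupied pairs: 40; unlike-type pairs: 17.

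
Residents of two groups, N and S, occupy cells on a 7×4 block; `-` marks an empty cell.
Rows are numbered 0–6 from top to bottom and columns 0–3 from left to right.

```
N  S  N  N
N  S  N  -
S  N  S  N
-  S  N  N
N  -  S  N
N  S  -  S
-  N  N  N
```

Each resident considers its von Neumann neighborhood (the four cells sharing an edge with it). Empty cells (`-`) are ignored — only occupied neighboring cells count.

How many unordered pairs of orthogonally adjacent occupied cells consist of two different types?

19

Scan each occupied cell's neighbors to the right and below so each pair is counted once.
Row 0: N(0,0)–S(0,1)≠ N(0,0)–N(1,0)= S(0,1)–N(0,2)≠ S(0,1)–S(1,1)= N(0,2)–N(0,3)= N(0,2)–N(1,2)=  → 2/6 unlike.
Row 1: N(1,0)–S(1,1)≠ N(1,0)–S(2,0)≠ S(1,1)–N(1,2)≠ S(1,1)–N(2,1)≠ N(1,2)–S(2,2)≠  → 5/5 unlike.
Row 2: S(2,0)–N(2,1)≠ N(2,1)–S(2,2)≠ N(2,1)–S(3,1)≠ S(2,2)–N(2,3)≠ S(2,2)–N(3,2)≠ N(2,3)–N(3,3)=  → 5/6 unlike.
Row 3: S(3,1)–N(3,2)≠ N(3,2)–N(3,3)= N(3,2)–S(4,2)≠ N(3,3)–N(4,3)=  → 2/4 unlike.
Row 4: N(4,0)–N(5,0)= S(4,2)–N(4,3)≠ N(4,3)–S(5,3)≠  → 2/3 unlike.
Row 5: N(5,0)–S(5,1)≠ S(5,1)–N(6,1)≠ S(5,3)–N(6,3)≠  → 3/3 unlike.
Row 6: N(6,1)–N(6,2)= N(6,2)–N(6,3)=  → 0/2 unlike.
Total adjacent occupied pairs: 29; unlike-type pairs: 19.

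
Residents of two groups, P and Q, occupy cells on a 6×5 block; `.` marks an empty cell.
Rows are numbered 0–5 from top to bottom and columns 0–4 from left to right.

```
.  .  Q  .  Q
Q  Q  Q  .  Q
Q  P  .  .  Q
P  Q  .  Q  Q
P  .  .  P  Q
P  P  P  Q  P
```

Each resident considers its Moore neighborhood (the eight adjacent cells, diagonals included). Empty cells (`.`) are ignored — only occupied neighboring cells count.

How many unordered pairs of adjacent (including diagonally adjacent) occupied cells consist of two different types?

Scan each occupied cell's neighbors to the right and below (and the two forward diagonals) so each pair is counted once.
Row 0: Q(0,2)–Q(1,2)= Q(0,2)–Q(1,1)= Q(0,4)–Q(1,4)=  → 0/3 unlike.
Row 1: Q(1,0)–Q(1,1)= Q(1,0)–Q(2,0)= Q(1,0)–P(2,1)≠ Q(1,1)–Q(1,2)= Q(1,1)–P(2,1)≠ Q(1,1)–Q(2,0)= Q(1,2)–P(2,1)≠ Q(1,4)–Q(2,4)=  → 3/8 unlike.
Row 2: Q(2,0)–P(2,1)≠ Q(2,0)–P(3,0)≠ Q(2,0)–Q(3,1)= P(2,1)–Q(3,1)≠ P(2,1)–P(3,0)= Q(2,4)–Q(3,4)= Q(2,4)–Q(3,3)=  → 3/7 unlike.
Row 3: P(3,0)–Q(3,1)≠ P(3,0)–P(4,0)= Q(3,1)–P(4,0)≠ Q(3,3)–Q(3,4)= Q(3,3)–P(4,3)≠ Q(3,3)–Q(4,4)= Q(3,4)–Q(4,4)= Q(3,4)–P(4,3)≠  → 4/8 unlike.
Row 4: P(4,0)–P(5,0)= P(4,0)–P(5,1)= P(4,3)–Q(4,4)≠ P(4,3)–Q(5,3)≠ P(4,3)–P(5,4)= P(4,3)–P(5,2)= Q(4,4)–P(5,4)≠ Q(4,4)–Q(5,3)=  → 3/8 unlike.
Row 5: P(5,0)–P(5,1)= P(5,1)–P(5,2)= P(5,2)–Q(5,3)≠ Q(5,3)–P(5,4)≠  → 2/4 unlike.
Total adjacent occupied pairs: 38; unlike-type pairs: 15.

15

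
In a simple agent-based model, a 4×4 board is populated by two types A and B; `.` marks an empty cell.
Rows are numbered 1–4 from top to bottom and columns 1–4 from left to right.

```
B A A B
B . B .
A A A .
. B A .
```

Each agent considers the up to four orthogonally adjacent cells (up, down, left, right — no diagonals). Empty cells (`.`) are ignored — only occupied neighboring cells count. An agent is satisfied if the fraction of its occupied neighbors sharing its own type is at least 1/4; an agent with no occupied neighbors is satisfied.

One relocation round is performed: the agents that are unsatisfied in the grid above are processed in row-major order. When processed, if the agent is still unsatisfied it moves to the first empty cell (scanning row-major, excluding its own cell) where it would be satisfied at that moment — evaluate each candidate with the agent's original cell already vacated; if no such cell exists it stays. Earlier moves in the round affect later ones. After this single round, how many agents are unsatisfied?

Initially unsatisfied (in order): (1,4), (2,3), (4,2).
  (1,4) → (2,2).
  (2,3): now satisfied by earlier moves; stays.
  (4,2) → (2,4).
Resulting grid:
B A A .
B B B B
A A A .
. . A .
All satisfied now.

0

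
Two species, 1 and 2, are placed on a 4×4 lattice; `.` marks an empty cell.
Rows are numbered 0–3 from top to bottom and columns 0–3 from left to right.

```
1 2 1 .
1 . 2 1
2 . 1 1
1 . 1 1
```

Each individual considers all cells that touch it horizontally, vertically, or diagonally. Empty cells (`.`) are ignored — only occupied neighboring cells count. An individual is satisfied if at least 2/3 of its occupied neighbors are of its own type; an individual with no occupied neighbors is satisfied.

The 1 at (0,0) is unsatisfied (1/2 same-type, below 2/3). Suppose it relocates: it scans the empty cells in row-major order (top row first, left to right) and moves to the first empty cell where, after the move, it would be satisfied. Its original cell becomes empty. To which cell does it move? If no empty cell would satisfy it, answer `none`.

(0,3)

Vacating (0,0). Empty cells in order:
  (0,3): 2/3 same-type → satisfied — stop here.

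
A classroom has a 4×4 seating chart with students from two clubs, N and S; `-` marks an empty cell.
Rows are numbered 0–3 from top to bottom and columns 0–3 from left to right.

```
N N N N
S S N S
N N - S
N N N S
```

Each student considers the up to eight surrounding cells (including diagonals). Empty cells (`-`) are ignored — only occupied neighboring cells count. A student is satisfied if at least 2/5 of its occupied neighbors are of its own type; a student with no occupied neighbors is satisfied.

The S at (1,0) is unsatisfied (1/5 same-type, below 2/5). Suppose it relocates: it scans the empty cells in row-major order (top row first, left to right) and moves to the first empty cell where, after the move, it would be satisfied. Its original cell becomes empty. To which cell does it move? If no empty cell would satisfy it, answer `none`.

Vacating (1,0). Empty cells in order:
  (2,2): 4/8 same-type → satisfied — stop here.

(2,2)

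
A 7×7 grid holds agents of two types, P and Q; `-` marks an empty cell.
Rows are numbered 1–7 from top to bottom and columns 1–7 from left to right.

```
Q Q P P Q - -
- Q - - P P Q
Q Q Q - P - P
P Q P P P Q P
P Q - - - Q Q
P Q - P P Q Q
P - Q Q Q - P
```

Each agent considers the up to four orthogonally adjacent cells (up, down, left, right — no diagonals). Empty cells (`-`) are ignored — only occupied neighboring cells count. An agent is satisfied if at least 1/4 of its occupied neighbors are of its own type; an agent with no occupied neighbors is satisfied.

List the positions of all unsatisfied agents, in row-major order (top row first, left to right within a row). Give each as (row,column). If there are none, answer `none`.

(1,1)Q 1/1 satisfied
(1,2)Q 2/3 satisfied
(1,3)P 1/2 satisfied
(1,4)P 1/2 satisfied
(1,5)Q 0/2 not
(2,2)Q 2/2 satisfied
(2,5)P 2/3 satisfied
(2,6)P 1/2 satisfied
(2,7)Q 0/2 not
(3,1)Q 1/2 satisfied
(3,2)Q 4/4 satisfied
(3,3)Q 1/2 satisfied
(3,5)P 2/2 satisfied
(3,7)P 1/2 satisfied
(4,1)P 1/3 satisfied
(4,2)Q 2/4 satisfied
(4,3)P 1/3 satisfied
(4,4)P 2/2 satisfied
(4,5)P 2/3 satisfied
(4,6)Q 1/3 satisfied
(4,7)P 1/3 satisfied
(5,1)P 2/3 satisfied
(5,2)Q 2/3 satisfied
(5,6)Q 3/3 satisfied
(5,7)Q 2/3 satisfied
(6,1)P 2/3 satisfied
(6,2)Q 1/2 satisfied
(6,4)P 1/2 satisfied
(6,5)P 1/3 satisfied
(6,6)Q 2/3 satisfied
(6,7)Q 2/3 satisfied
(7,1)P 1/1 satisfied
(7,3)Q 1/1 satisfied
(7,4)Q 2/3 satisfied
(7,5)Q 1/2 satisfied
(7,7)P 0/1 not

(1,5), (2,7), (7,7)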